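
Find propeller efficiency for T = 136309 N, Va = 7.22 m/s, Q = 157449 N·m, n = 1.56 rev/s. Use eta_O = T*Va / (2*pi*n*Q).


Formula: eta = T * Va / (2 * pi * n * Q)
Step 1 — numerator = T * Va = 136309 * 7.22 = 984150.98
Step 2 — 2 * pi * n = 2 * pi * 1.56 = 9.801769
Step 3 — denominator = 9.801769 * 157449 = 1543278.73
Step 4 — eta = 984150.98 / 1543278.73 ≈ 0.63770 (5 s.f.)

0.63770


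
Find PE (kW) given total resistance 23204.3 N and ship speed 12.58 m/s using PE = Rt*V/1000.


Formula: PE = Rt * V / 1000 (kW)
Step 1 — PE (W) = 23204.3 * 12.58 = 291910.094 W
Step 2 — PE (kW) = 291910.094 / 1000 ≈ 291.91 kW (5 s.f.)

291.91 kW


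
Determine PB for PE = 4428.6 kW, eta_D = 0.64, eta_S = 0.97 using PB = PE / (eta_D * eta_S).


Formula: PB = PE / (eta_D * eta_S)
Step 1 — combined efficiency = eta_D * eta_S = 0.64 * 0.97 = 0.6208
Step 2 — PB = 4428.6 / 0.6208 ≈ 7133.7 kW (5 s.f.)

7133.7 kW


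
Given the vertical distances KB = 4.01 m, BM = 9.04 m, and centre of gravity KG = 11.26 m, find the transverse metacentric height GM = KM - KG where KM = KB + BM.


Formula: GM = KB + BM - KG
Step 1 — KM = KB + BM = 4.01 + 9.04 = 13.05 m
Step 2 — GM = KM - KG = 13.05 - 11.26 = 1.79 m

1.79 m


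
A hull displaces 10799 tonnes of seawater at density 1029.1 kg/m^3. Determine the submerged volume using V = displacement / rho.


Formula: V = mass / rho
Step 1 — convert tonnes to kg: 10799 t * 1000 = 10799000 kg
Step 2 — V = 10799000 / 1029.1 ≈ 10494 m^3 (5 s.f.)

10494 m^3


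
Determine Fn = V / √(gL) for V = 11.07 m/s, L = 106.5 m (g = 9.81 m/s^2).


Formula: Fn = V / sqrt(g * L)
Step 1 — g * L = 9.81 * 106.5 = 1044.765
Step 2 — sqrt(g * L) = sqrt(1044.765) = 32.322825
Step 3 — Fn = 11.07 / 32.322825 ≈ 0.34248 (5 s.f.)

0.34248


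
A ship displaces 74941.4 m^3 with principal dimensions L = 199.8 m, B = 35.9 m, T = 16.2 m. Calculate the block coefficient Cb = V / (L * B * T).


Formula: Cb = V / (L * B * T)
Step 1 — L * B * T = 199.8 * 35.9 * 16.2 = 116199.684 m^3
Step 2 — Cb = 74941.4 / 116199.684 ≈ 0.64494 (5 s.f.)

0.64494


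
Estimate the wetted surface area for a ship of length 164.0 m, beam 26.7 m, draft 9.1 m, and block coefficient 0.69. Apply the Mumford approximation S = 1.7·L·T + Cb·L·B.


Formula: S = 1.7*L*T + V/T with V = Cb*L*B*T, i.e. S = L * (1.7*T + Cb*B)
Step 1 — 1.7*T = 1.7 * 9.1 = 15.47 m
Step 2 — Cb*B = 0.69 * 26.7 = 18.423 m
Step 3 — 1.7*T + Cb*B = 15.47 + 18.423 = 33.893 m
Step 4 — S = 164.0 * 33.893 ≈ 5558.5 m^2 (5 s.f.)

5558.5 m^2


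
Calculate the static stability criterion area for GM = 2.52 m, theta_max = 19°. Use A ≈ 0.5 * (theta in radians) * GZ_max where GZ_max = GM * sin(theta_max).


Formula: GZ_max = GM * sin(theta); Area = 0.5 * theta_rad * GZ_max
Step 1 — GZ_max = 2.52 * sin(19°) = 2.52 * 0.325568 = 0.820431 m
Step 2 — theta_rad = 19 * pi/180 = 0.331613 rad
Step 3 — Area = 0.5 * 0.331613 * 0.820431 ≈ 0.13603 m·rad (5 s.f.)

0.13603 m·rad


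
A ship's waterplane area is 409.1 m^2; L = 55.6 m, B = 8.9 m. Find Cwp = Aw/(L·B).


Formula: Cwp = Aw / (L * B)
Step 1 — L * B = 55.6 * 8.9 = 494.84 m^2
Step 2 — Cwp = 409.1 / 494.84 ≈ 0.82673 (5 s.f.)

0.82673


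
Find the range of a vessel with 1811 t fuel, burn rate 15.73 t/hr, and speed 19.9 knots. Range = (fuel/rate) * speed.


Formula: endurance = fuel / rate; range = endurance * speed
Step 1 — endurance = 1811 / 15.73 = 115.1303 hours
Step 2 — range = 115.1303 * 19.9 ≈ 2291.1 nautical miles (5 s.f.)

2291.1 NM


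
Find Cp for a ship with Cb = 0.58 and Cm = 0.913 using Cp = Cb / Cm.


Formula: Cp = Cb / Cm
Substituting: Cp = 0.58 / 0.913
Result: Cp ≈ 0.63527 (5 s.f.)

0.63527


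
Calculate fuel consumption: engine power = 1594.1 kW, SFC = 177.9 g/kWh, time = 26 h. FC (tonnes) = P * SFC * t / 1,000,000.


Formula: FC (tonnes) = P * SFC * t / 1,000,000
Step 1 — P * SFC * t = 1594.1 * 177.9 * 26 = 7373350.14 g
Step 2 — FC (tonnes) = 7373350.14 / 1,000,000 ≈ 7.3734 tonnes (5 s.f.)

7.3734 tonnes


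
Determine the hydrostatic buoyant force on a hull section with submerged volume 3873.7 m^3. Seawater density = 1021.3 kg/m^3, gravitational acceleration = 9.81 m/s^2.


Formula: Fb = rho * g * V
Substituting: Fb = 1021.3 * 9.81 * 3873.7
Intermediate: 1021.3 * 9.81 = 10018.953
Result: Fb = 10018.953 * 3873.7 ≈ 38810000 N (5 s.f.)

38810000 N


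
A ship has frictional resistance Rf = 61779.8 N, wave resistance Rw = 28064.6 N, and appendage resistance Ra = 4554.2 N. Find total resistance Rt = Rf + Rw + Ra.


Formula: Rt = Rf + Rw + Ra
Substituting: Rt = 61779.8 + 28064.6 + 4554.2
Result: Rt = 94398.6 N

94398.6 N


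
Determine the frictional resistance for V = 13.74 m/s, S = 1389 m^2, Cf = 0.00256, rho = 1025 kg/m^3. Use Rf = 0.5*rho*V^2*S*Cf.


Formula: Rf = 0.5 * rho * V^2 * S * Cf
Step 1 — V^2 = 13.74^2 = 188.7876
Step 2 — 0.5 * rho * V^2 = 0.5 * 1025 * 188.7876 = 96753.645
Step 3 — Rf = 96753.645 * 1389 * 0.00256 ≈ 344040 N (5 s.f.)

344040 N


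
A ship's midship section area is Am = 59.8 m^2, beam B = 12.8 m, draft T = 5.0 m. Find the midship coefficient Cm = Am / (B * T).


Formula: Cm = Am / (B * T)
Step 1 — B * T = 12.8 * 5.0 = 64.0 m^2
Step 2 — Cm = 59.8 / 64.0 ≈ 0.93437 (5 s.f.)

0.93437


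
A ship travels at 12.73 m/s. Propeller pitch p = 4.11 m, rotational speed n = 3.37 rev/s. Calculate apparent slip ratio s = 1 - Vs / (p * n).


Formula: s = 1 - Vs / (p * n)
Step 1 — p * n = 4.11 * 3.37 = 13.8507
Step 2 — Vs / (p*n) = 12.73 / 13.8507 = 0.919087 (6 d.p.)
Step 3 — s = 1 - 0.919087 = 0.080913

0.080913


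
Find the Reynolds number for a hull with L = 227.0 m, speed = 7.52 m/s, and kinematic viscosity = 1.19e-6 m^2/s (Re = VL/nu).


Formula: Re = V * L / nu
Step 1 — V * L = 7.52 * 227.0 = 1707.04 m^2/s
Step 2 — Re = 1707.04 / 1.19e-6 = 1.43e+09

1.43e+09


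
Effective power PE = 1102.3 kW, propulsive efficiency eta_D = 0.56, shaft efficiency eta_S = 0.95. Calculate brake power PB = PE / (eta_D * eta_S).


Formula: PB = PE / (eta_D * eta_S)
Step 1 — combined efficiency = eta_D * eta_S = 0.56 * 0.95 = 0.532
Step 2 — PB = 1102.3 / 0.532 ≈ 2072.0 kW (5 s.f.)

2072.0 kW


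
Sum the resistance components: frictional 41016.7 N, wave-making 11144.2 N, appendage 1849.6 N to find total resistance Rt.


Formula: Rt = Rf + Rw + Ra
Substituting: Rt = 41016.7 + 11144.2 + 1849.6
Result: Rt = 54010.5 N

54010.5 N


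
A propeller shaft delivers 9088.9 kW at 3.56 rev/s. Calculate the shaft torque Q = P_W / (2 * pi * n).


Formula: Q = P_W / (2 * pi * n)
Step 1 — P_W = 9088.9 kW * 1000 = 9088900.0 W
Step 2 — 2 * pi * n = 2 * pi * 3.56 = 22.36814
Step 3 — Q = 9088900.0 / 22.36814 ≈ 406330 N·m (5 s.f.)

406330 N·m


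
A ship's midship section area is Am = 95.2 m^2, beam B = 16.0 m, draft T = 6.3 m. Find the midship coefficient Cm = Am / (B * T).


Formula: Cm = Am / (B * T)
Step 1 — B * T = 16.0 * 6.3 = 100.8 m^2
Step 2 — Cm = 95.2 / 100.8 ≈ 0.94444 (5 s.f.)

0.94444


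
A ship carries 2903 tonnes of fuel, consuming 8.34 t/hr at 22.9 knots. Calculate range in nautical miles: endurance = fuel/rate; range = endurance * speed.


Formula: endurance = fuel / rate; range = endurance * speed
Step 1 — endurance = 2903 / 8.34 = 348.0815 hours
Step 2 — range = 348.0815 * 22.9 ≈ 7971.1 nautical miles (5 s.f.)

7971.1 NM


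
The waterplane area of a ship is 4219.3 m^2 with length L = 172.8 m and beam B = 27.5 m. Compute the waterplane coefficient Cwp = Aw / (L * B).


Formula: Cwp = Aw / (L * B)
Step 1 — L * B = 172.8 * 27.5 = 4752.0 m^2
Step 2 — Cwp = 4219.3 / 4752.0 ≈ 0.88790 (5 s.f.)

0.88790


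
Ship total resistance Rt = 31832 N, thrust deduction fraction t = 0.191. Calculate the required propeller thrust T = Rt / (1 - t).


Formula: T = Rt / (1 - t)
Step 1 — (1 - t) = 1 - 0.191 = 0.809
Step 2 — T = 31832 / 0.809 ≈ 39347 N (5 s.f.)

39347 N


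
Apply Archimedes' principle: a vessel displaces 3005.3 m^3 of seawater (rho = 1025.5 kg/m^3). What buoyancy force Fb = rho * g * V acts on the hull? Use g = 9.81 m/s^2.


Formula: Fb = rho * g * V
Substituting: Fb = 1025.5 * 9.81 * 3005.3
Intermediate: 1025.5 * 9.81 = 10060.155
Result: Fb = 10060.155 * 3005.3 ≈ 30234000 N (5 s.f.)

30234000 N


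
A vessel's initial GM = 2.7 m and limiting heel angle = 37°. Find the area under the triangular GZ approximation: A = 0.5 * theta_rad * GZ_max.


Formula: GZ_max = GM * sin(theta); Area = 0.5 * theta_rad * GZ_max
Step 1 — GZ_max = 2.7 * sin(37°) = 2.7 * 0.601815 = 1.624901 m
Step 2 — theta_rad = 37 * pi/180 = 0.645772 rad
Step 3 — Area = 0.5 * 0.645772 * 1.624901 ≈ 0.52466 m·rad (5 s.f.)

0.52466 m·rad


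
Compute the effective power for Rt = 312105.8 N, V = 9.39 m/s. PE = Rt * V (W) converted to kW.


Formula: PE = Rt * V / 1000 (kW)
Step 1 — PE (W) = 312105.8 * 9.39 = 2930673.462 W
Step 2 — PE (kW) = 2930673.462 / 1000 ≈ 2930.7 kW (5 s.f.)

2930.7 kW


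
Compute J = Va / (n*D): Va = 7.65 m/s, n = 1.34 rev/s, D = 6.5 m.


Formula: J = Va / (n * D)
Step 1 — n * D = 1.34 * 6.5 = 8.71
Step 2 — J = 7.65 / 8.71 ≈ 0.87830 (5 s.f.)

0.87830


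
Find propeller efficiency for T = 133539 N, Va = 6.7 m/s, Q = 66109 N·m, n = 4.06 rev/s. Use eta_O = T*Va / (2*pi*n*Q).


Formula: eta = T * Va / (2 * pi * n * Q)
Step 1 — numerator = T * Va = 133539 * 6.7 = 894711.3
Step 2 — 2 * pi * n = 2 * pi * 4.06 = 25.509732
Step 3 — denominator = 25.509732 * 66109 = 1686422.87
Step 4 — eta = 894711.3 / 1686422.87 ≈ 0.53054 (5 s.f.)

0.53054


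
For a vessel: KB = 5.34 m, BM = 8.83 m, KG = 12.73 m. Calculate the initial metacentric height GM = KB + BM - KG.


Formula: GM = KB + BM - KG
Step 1 — KM = KB + BM = 5.34 + 8.83 = 14.17 m
Step 2 — GM = KM - KG = 14.17 - 12.73 = 1.44 m

1.44 m


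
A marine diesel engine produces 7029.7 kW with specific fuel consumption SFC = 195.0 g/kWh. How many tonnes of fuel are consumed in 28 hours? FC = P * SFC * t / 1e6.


Formula: FC (tonnes) = P * SFC * t / 1,000,000
Step 1 — P * SFC * t = 7029.7 * 195.0 * 28 = 38382162.0 g
Step 2 — FC (tonnes) = 38382162.0 / 1,000,000 ≈ 38.382 tonnes (5 s.f.)

38.382 tonnes


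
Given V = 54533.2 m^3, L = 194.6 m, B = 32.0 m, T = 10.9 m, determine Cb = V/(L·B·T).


Formula: Cb = V / (L * B * T)
Step 1 — L * B * T = 194.6 * 32.0 * 10.9 = 67876.48 m^3
Step 2 — Cb = 54533.2 / 67876.48 ≈ 0.80342 (5 s.f.)

0.80342


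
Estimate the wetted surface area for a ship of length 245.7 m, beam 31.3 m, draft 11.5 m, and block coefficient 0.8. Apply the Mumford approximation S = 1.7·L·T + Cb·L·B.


Formula: S = 1.7*L*T + V/T with V = Cb*L*B*T, i.e. S = L * (1.7*T + Cb*B)
Step 1 — 1.7*T = 1.7 * 11.5 = 19.55 m
Step 2 — Cb*B = 0.8 * 31.3 = 25.04 m
Step 3 — 1.7*T + Cb*B = 19.55 + 25.04 = 44.59 m
Step 4 — S = 245.7 * 44.59 ≈ 10956 m^2 (5 s.f.)

10956 m^2


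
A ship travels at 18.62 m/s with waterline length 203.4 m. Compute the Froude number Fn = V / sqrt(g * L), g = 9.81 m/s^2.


Formula: Fn = V / sqrt(g * L)
Step 1 — g * L = 9.81 * 203.4 = 1995.354
Step 2 — sqrt(g * L) = sqrt(1995.354) = 44.669385
Step 3 — Fn = 18.62 / 44.669385 ≈ 0.41684 (5 s.f.)

0.41684


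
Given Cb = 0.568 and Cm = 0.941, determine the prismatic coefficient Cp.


Formula: Cp = Cb / Cm
Substituting: Cp = 0.568 / 0.941
Result: Cp ≈ 0.60361 (5 s.f.)

0.60361


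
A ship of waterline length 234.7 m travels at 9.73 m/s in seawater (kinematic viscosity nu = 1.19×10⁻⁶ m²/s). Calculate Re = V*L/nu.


Formula: Re = V * L / nu
Step 1 — V * L = 9.73 * 234.7 = 2283.631 m^2/s
Step 2 — Re = 2283.631 / 1.19e-6 = 1.92e+09

1.92e+09


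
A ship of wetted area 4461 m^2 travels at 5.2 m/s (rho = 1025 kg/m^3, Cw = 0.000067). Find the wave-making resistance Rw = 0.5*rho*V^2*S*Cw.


Formula: Rw = 0.5 * rho * V^2 * S * Cw
Step 1 — V^2 = 5.2^2 = 27.04
Step 2 — 0.5 * rho * V^2 = 0.5 * 1025 * 27.04 = 13858.0
Step 3 — Rw = 13858.0 * 4461 * 0.000067 ≈ 4142.0 N (5 s.f.)

4142.0 N


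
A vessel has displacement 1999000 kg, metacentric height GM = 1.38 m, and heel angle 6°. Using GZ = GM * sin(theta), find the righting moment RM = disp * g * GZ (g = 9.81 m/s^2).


Formula: GZ = GM * sin(theta); RM = disp * g * GZ
Step 1 — GZ = 1.38 * sin(6°) = 1.38 * 0.104528 = 0.144249 m
Step 2 — RM = 1999000 * 9.81 * 0.144249 ≈ 2828800 N·m (5 s.f.)

2828800 N·m


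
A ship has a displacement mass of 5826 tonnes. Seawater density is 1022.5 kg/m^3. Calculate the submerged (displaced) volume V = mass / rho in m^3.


Formula: V = mass / rho
Step 1 — convert tonnes to kg: 5826 t * 1000 = 5826000 kg
Step 2 — V = 5826000 / 1022.5 ≈ 5697.8 m^3 (5 s.f.)

5697.8 m^3


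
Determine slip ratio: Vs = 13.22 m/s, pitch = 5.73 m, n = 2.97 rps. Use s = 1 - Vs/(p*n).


Formula: s = 1 - Vs / (p * n)
Step 1 — p * n = 5.73 * 2.97 = 17.0181
Step 2 — Vs / (p*n) = 13.22 / 17.0181 = 0.77682 (6 d.p.)
Step 3 — s = 1 - 0.77682 = 0.22318

0.22318


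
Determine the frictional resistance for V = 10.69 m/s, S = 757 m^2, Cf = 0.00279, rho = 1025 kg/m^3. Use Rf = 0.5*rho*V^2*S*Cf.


Formula: Rf = 0.5 * rho * V^2 * S * Cf
Step 1 — V^2 = 10.69^2 = 114.2761
Step 2 — 0.5 * rho * V^2 = 0.5 * 1025 * 114.2761 = 58566.50125
Step 3 — Rf = 58566.50125 * 757 * 0.00279 ≈ 123690 N (5 s.f.)

123690 N


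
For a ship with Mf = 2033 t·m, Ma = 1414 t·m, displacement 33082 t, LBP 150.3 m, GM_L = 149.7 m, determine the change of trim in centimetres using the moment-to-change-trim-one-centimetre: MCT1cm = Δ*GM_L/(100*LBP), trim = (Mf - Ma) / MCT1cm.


Formula: net trimming moment = Mf - Ma; MCT1cm = Δ*GM_L/(100*LBP); trim = net moment / MCT1cm
Step 1 — net trimming moment = 2033 - 1414 = 619 t·m
Step 2 — MCT1cm = 33082 * 149.7 / (100 * 150.3) = 329.4994 t·m/cm
Step 3 — trim = 619 / 329.4994 ≈ 1.8786 cm (5 s.f.)

1.8786 cm


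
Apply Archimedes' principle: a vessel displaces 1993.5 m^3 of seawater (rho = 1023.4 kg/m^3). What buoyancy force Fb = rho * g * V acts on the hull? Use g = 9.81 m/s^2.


Formula: Fb = rho * g * V
Substituting: Fb = 1023.4 * 9.81 * 1993.5
Intermediate: 1023.4 * 9.81 = 10039.554
Result: Fb = 10039.554 * 1993.5 ≈ 20014000 N (5 s.f.)

20014000 N


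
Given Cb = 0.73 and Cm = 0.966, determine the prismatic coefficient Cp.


Formula: Cp = Cb / Cm
Substituting: Cp = 0.73 / 0.966
Result: Cp ≈ 0.75569 (5 s.f.)

0.75569


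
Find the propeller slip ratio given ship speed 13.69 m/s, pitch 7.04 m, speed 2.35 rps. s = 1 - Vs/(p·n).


Formula: s = 1 - Vs / (p * n)
Step 1 — p * n = 7.04 * 2.35 = 16.544
Step 2 — Vs / (p*n) = 13.69 / 16.544 = 0.82749 (6 d.p.)
Step 3 — s = 1 - 0.82749 = 0.17251

0.17251


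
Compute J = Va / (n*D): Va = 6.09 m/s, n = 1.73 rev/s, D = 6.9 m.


Formula: J = Va / (n * D)
Step 1 — n * D = 1.73 * 6.9 = 11.937
Step 2 — J = 6.09 / 11.937 ≈ 0.51018 (5 s.f.)

0.51018


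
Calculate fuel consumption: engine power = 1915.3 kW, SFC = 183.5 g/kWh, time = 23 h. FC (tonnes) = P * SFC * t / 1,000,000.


Formula: FC (tonnes) = P * SFC * t / 1,000,000
Step 1 — P * SFC * t = 1915.3 * 183.5 * 23 = 8083523.65 g
Step 2 — FC (tonnes) = 8083523.65 / 1,000,000 ≈ 8.0835 tonnes (5 s.f.)

8.0835 tonnes


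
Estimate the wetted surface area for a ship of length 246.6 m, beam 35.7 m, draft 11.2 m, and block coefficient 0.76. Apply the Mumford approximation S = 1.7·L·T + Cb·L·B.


Formula: S = 1.7*L*T + V/T with V = Cb*L*B*T, i.e. S = L * (1.7*T + Cb*B)
Step 1 — 1.7*T = 1.7 * 11.2 = 19.04 m
Step 2 — Cb*B = 0.76 * 35.7 = 27.132 m
Step 3 — 1.7*T + Cb*B = 19.04 + 27.132 = 46.172 m
Step 4 — S = 246.6 * 46.172 ≈ 11386 m^2 (5 s.f.)

11386 m^2


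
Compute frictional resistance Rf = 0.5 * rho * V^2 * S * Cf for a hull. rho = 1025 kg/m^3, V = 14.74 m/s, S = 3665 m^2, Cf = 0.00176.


Formula: Rf = 0.5 * rho * V^2 * S * Cf
Step 1 — V^2 = 14.74^2 = 217.2676
Step 2 — 0.5 * rho * V^2 = 0.5 * 1025 * 217.2676 = 111349.645
Step 3 — Rf = 111349.645 * 3665 * 0.00176 ≈ 718250 N (5 s.f.)

718250 N


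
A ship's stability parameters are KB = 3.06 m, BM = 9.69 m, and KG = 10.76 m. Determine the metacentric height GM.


Formula: GM = KB + BM - KG
Step 1 — KM = KB + BM = 3.06 + 9.69 = 12.75 m
Step 2 — GM = KM - KG = 12.75 - 10.76 = 1.99 m

1.99 m


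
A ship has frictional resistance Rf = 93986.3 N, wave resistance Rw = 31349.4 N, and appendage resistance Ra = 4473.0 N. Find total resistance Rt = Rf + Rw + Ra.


Formula: Rt = Rf + Rw + Ra
Substituting: Rt = 93986.3 + 31349.4 + 4473.0
Result: Rt = 129808.7 N

129808.7 N


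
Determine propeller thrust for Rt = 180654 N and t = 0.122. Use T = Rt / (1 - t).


Formula: T = Rt / (1 - t)
Step 1 — (1 - t) = 1 - 0.122 = 0.878
Step 2 — T = 180654 / 0.878 ≈ 205760 N (5 s.f.)

205760 N


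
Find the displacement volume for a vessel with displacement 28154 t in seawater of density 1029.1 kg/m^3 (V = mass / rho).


Formula: V = mass / rho
Step 1 — convert tonnes to kg: 28154 t * 1000 = 28154000 kg
Step 2 — V = 28154000 / 1029.1 ≈ 27358 m^3 (5 s.f.)

27358 m^3


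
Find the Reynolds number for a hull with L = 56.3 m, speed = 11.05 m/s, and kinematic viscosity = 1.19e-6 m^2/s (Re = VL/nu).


Formula: Re = V * L / nu
Step 1 — V * L = 11.05 * 56.3 = 622.115 m^2/s
Step 2 — Re = 622.115 / 1.19e-6 = 5.23e+08

5.23e+08


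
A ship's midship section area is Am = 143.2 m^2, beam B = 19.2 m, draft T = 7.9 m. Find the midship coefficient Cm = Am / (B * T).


Formula: Cm = Am / (B * T)
Step 1 — B * T = 19.2 * 7.9 = 151.68 m^2
Step 2 — Cm = 143.2 / 151.68 ≈ 0.94409 (5 s.f.)

0.94409


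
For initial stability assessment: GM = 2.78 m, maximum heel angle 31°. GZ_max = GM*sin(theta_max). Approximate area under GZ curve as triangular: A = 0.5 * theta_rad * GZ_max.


Formula: GZ_max = GM * sin(theta); Area = 0.5 * theta_rad * GZ_max
Step 1 — GZ_max = 2.78 * sin(31°) = 2.78 * 0.515038 = 1.431806 m
Step 2 — theta_rad = 31 * pi/180 = 0.541052 rad
Step 3 — Area = 0.5 * 0.541052 * 1.431806 ≈ 0.38734 m·rad (5 s.f.)

0.38734 m·rad


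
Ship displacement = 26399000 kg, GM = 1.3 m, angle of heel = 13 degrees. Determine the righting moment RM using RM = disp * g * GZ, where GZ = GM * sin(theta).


Formula: GZ = GM * sin(theta); RM = disp * g * GZ
Step 1 — GZ = 1.3 * sin(13°) = 1.3 * 0.224951 = 0.292436 m
Step 2 — RM = 26399000 * 9.81 * 0.292436 ≈ 75733000 N·m (5 s.f.)

75733000 N·m


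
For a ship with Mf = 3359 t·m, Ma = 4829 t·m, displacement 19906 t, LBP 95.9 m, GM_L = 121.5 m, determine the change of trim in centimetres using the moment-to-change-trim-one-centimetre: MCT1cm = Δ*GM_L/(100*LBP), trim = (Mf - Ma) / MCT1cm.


Formula: net trimming moment = Mf - Ma; MCT1cm = Δ*GM_L/(100*LBP); trim = net moment / MCT1cm
Step 1 — net trimming moment = 3359 - 4829 = -1470 t·m
Step 2 — MCT1cm = 19906 * 121.5 / (100 * 95.9) = 252.198 t·m/cm
Step 3 — trim = -1470 / 252.198 ≈ -5.8288 cm (5 s.f.)

-5.8288 cm


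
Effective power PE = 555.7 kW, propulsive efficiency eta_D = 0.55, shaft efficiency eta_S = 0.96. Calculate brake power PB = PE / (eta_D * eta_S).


Formula: PB = PE / (eta_D * eta_S)
Step 1 — combined efficiency = eta_D * eta_S = 0.55 * 0.96 = 0.528
Step 2 — PB = 555.7 / 0.528 ≈ 1052.5 kW (5 s.f.)

1052.5 kW


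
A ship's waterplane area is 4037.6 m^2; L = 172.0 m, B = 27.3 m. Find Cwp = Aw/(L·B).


Formula: Cwp = Aw / (L * B)
Step 1 — L * B = 172.0 * 27.3 = 4695.6 m^2
Step 2 — Cwp = 4037.6 / 4695.6 ≈ 0.85987 (5 s.f.)

0.85987


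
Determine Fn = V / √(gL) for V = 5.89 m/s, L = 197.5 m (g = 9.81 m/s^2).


Formula: Fn = V / sqrt(g * L)
Step 1 — g * L = 9.81 * 197.5 = 1937.475
Step 2 — sqrt(g * L) = sqrt(1937.475) = 44.016758
Step 3 — Fn = 5.89 / 44.016758 ≈ 0.13381 (5 s.f.)

0.13381


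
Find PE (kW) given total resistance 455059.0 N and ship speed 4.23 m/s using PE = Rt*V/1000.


Formula: PE = Rt * V / 1000 (kW)
Step 1 — PE (W) = 455059.0 * 4.23 = 1924899.57 W
Step 2 — PE (kW) = 1924899.57 / 1000 ≈ 1924.9 kW (5 s.f.)

1924.9 kW


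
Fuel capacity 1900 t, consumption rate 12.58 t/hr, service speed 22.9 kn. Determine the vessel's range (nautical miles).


Formula: endurance = fuel / rate; range = endurance * speed
Step 1 — endurance = 1900 / 12.58 = 151.0334 hours
Step 2 — range = 151.0334 * 22.9 ≈ 3458.7 nautical miles (5 s.f.)

3458.7 NM


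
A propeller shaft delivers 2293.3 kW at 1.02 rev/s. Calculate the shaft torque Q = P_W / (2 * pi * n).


Formula: Q = P_W / (2 * pi * n)
Step 1 — P_W = 2293.3 kW * 1000 = 2293300.0 W
Step 2 — 2 * pi * n = 2 * pi * 1.02 = 6.408849
Step 3 — Q = 2293300.0 / 6.408849 ≈ 357830 N·m (5 s.f.)

357830 N·m


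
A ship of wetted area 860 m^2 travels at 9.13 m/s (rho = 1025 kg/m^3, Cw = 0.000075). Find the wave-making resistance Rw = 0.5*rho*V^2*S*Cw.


Formula: Rw = 0.5 * rho * V^2 * S * Cw
Step 1 — V^2 = 9.13^2 = 83.3569
Step 2 — 0.5 * rho * V^2 = 0.5 * 1025 * 83.3569 = 42720.41125
Step 3 — Rw = 42720.41125 * 860 * 0.000075 ≈ 2755.5 N (5 s.f.)

2755.5 N


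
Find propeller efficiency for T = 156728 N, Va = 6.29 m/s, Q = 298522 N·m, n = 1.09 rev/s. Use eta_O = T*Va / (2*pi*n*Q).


Formula: eta = T * Va / (2 * pi * n * Q)
Step 1 — numerator = T * Va = 156728 * 6.29 = 985819.12
Step 2 — 2 * pi * n = 2 * pi * 1.09 = 6.848672
Step 3 — denominator = 6.848672 * 298522 = 2044479.26
Step 4 — eta = 985819.12 / 2044479.26 ≈ 0.48219 (5 s.f.)

0.48219


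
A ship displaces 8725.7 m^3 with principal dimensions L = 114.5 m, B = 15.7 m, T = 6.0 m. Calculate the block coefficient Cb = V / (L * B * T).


Formula: Cb = V / (L * B * T)
Step 1 — L * B * T = 114.5 * 15.7 * 6.0 = 10785.9 m^3
Step 2 — Cb = 8725.7 / 10785.9 ≈ 0.80899 (5 s.f.)

0.80899


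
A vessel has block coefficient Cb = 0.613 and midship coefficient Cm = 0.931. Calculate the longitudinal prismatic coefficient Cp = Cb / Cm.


Formula: Cp = Cb / Cm
Substituting: Cp = 0.613 / 0.931
Result: Cp ≈ 0.65843 (5 s.f.)

0.65843


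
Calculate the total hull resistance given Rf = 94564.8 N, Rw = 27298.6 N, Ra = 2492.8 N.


Formula: Rt = Rf + Rw + Ra
Substituting: Rt = 94564.8 + 27298.6 + 2492.8
Result: Rt = 124356.2 N

124356.2 N


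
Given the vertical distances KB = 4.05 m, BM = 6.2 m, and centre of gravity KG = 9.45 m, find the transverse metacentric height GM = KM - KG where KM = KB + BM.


Formula: GM = KB + BM - KG
Step 1 — KM = KB + BM = 4.05 + 6.2 = 10.25 m
Step 2 — GM = KM - KG = 10.25 - 9.45 = 0.8 m

0.8 m


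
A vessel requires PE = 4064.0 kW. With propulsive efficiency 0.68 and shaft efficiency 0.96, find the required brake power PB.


Formula: PB = PE / (eta_D * eta_S)
Step 1 — combined efficiency = eta_D * eta_S = 0.68 * 0.96 = 0.6528
Step 2 — PB = 4064.0 / 0.6528 ≈ 6225.5 kW (5 s.f.)

6225.5 kW


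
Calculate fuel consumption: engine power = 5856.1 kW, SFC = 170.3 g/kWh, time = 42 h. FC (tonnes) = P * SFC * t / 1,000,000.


Formula: FC (tonnes) = P * SFC * t / 1,000,000
Step 1 — P * SFC * t = 5856.1 * 170.3 * 42 = 41886340.86 g
Step 2 — FC (tonnes) = 41886340.86 / 1,000,000 ≈ 41.886 tonnes (5 s.f.)

41.886 tonnes


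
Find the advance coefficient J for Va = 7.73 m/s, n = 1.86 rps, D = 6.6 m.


Formula: J = Va / (n * D)
Step 1 — n * D = 1.86 * 6.6 = 12.276
Step 2 — J = 7.73 / 12.276 ≈ 0.62968 (5 s.f.)

0.62968


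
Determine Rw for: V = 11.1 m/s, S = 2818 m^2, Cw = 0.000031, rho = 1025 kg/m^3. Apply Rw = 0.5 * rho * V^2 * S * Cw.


Formula: Rw = 0.5 * rho * V^2 * S * Cw
Step 1 — V^2 = 11.1^2 = 123.21
Step 2 — 0.5 * rho * V^2 = 0.5 * 1025 * 123.21 = 63145.125
Step 3 — Rw = 63145.125 * 2818 * 0.000031 ≈ 5516.2 N (5 s.f.)

5516.2 N


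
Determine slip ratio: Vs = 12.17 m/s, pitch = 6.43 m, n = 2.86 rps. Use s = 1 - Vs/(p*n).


Formula: s = 1 - Vs / (p * n)
Step 1 — p * n = 6.43 * 2.86 = 18.3898
Step 2 — Vs / (p*n) = 12.17 / 18.3898 = 0.66178 (6 d.p.)
Step 3 — s = 1 - 0.66178 = 0.33822

0.33822


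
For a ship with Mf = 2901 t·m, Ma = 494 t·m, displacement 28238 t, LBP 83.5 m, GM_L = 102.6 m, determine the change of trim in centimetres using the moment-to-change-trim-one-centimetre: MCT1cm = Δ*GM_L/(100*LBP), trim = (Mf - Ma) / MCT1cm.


Formula: net trimming moment = Mf - Ma; MCT1cm = Δ*GM_L/(100*LBP); trim = net moment / MCT1cm
Step 1 — net trimming moment = 2901 - 494 = 2407 t·m
Step 2 — MCT1cm = 28238 * 102.6 / (100 * 83.5) = 346.9723 t·m/cm
Step 3 — trim = 2407 / 346.9723 ≈ 6.9372 cm (5 s.f.)

6.9372 cm


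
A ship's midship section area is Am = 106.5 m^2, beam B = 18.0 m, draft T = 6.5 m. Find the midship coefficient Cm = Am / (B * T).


Formula: Cm = Am / (B * T)
Step 1 — B * T = 18.0 * 6.5 = 117.0 m^2
Step 2 — Cm = 106.5 / 117.0 ≈ 0.91026 (5 s.f.)

0.91026


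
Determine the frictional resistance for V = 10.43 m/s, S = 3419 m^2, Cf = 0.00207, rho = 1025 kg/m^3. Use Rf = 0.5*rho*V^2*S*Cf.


Formula: Rf = 0.5 * rho * V^2 * S * Cf
Step 1 — V^2 = 10.43^2 = 108.7849
Step 2 — 0.5 * rho * V^2 = 0.5 * 1025 * 108.7849 = 55752.26125
Step 3 — Rf = 55752.26125 * 3419 * 0.00207 ≈ 394580 N (5 s.f.)

394580 N


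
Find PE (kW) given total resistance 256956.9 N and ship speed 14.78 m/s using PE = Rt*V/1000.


Formula: PE = Rt * V / 1000 (kW)
Step 1 — PE (W) = 256956.9 * 14.78 = 3797822.982 W
Step 2 — PE (kW) = 3797822.982 / 1000 ≈ 3797.8 kW (5 s.f.)

3797.8 kW


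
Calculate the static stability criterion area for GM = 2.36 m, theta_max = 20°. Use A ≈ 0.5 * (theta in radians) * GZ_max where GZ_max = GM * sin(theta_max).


Formula: GZ_max = GM * sin(theta); Area = 0.5 * theta_rad * GZ_max
Step 1 — GZ_max = 2.36 * sin(20°) = 2.36 * 0.34202 = 0.807167 m
Step 2 — theta_rad = 20 * pi/180 = 0.349066 rad
Step 3 — Area = 0.5 * 0.349066 * 0.807167 ≈ 0.14088 m·rad (5 s.f.)

0.14088 m·rad


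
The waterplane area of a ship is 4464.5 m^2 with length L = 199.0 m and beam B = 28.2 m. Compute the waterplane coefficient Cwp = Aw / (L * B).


Formula: Cwp = Aw / (L * B)
Step 1 — L * B = 199.0 * 28.2 = 5611.8 m^2
Step 2 — Cwp = 4464.5 / 5611.8 ≈ 0.79556 (5 s.f.)

0.79556


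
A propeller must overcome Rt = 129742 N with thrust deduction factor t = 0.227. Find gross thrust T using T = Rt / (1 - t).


Formula: T = Rt / (1 - t)
Step 1 — (1 - t) = 1 - 0.227 = 0.773
Step 2 — T = 129742 / 0.773 ≈ 167840 N (5 s.f.)

167840 N


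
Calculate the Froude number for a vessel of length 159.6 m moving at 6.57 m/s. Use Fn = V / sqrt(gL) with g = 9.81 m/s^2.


Formula: Fn = V / sqrt(g * L)
Step 1 — g * L = 9.81 * 159.6 = 1565.676
Step 2 — sqrt(g * L) = sqrt(1565.676) = 39.568624
Step 3 — Fn = 6.57 / 39.568624 ≈ 0.16604 (5 s.f.)

0.16604


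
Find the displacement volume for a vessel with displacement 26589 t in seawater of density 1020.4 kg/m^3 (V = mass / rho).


Formula: V = mass / rho
Step 1 — convert tonnes to kg: 26589 t * 1000 = 26589000 kg
Step 2 — V = 26589000 / 1020.4 ≈ 26057 m^3 (5 s.f.)

26057 m^3


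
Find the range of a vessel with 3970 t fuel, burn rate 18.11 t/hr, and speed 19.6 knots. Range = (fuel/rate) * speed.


Formula: endurance = fuel / rate; range = endurance * speed
Step 1 — endurance = 3970 / 18.11 = 219.2159 hours
Step 2 — range = 219.2159 * 19.6 ≈ 4296.6 nautical miles (5 s.f.)

4296.6 NM


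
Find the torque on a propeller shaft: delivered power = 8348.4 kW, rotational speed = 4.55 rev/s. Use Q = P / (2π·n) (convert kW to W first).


Formula: Q = P_W / (2 * pi * n)
Step 1 — P_W = 8348.4 kW * 1000 = 8348400.0 W
Step 2 — 2 * pi * n = 2 * pi * 4.55 = 28.588493
Step 3 — Q = 8348400.0 / 28.588493 ≈ 292020 N·m (5 s.f.)

292020 N·m


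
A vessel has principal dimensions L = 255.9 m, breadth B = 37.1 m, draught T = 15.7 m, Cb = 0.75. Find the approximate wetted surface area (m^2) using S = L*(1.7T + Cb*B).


Formula: S = 1.7*L*T + V/T with V = Cb*L*B*T, i.e. S = L * (1.7*T + Cb*B)
Step 1 — 1.7*T = 1.7 * 15.7 = 26.69 m
Step 2 — Cb*B = 0.75 * 37.1 = 27.825 m
Step 3 — 1.7*T + Cb*B = 26.69 + 27.825 = 54.515 m
Step 4 — S = 255.9 * 54.515 ≈ 13950 m^2 (5 s.f.)

13950 m^2


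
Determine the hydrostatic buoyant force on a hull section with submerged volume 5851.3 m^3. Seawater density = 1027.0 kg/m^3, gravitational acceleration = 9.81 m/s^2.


Formula: Fb = rho * g * V
Substituting: Fb = 1027.0 * 9.81 * 5851.3
Intermediate: 1027.0 * 9.81 = 10074.87
Result: Fb = 10074.87 * 5851.3 ≈ 58951000 N (5 s.f.)

58951000 N


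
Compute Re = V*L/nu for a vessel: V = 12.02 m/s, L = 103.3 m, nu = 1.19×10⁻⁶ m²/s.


Formula: Re = V * L / nu
Step 1 — V * L = 12.02 * 103.3 = 1241.666 m^2/s
Step 2 — Re = 1241.666 / 1.19e-6 = 1.04e+09

1.04e+09


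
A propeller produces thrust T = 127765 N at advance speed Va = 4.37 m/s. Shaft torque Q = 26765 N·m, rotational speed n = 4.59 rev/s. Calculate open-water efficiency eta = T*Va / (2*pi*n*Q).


Formula: eta = T * Va / (2 * pi * n * Q)
Step 1 — numerator = T * Va = 127765 * 4.37 = 558333.05
Step 2 — 2 * pi * n = 2 * pi * 4.59 = 28.839821
Step 3 — denominator = 28.839821 * 26765 = 771897.81
Step 4 — eta = 558333.05 / 771897.81 ≈ 0.72333 (5 s.f.)

0.72333


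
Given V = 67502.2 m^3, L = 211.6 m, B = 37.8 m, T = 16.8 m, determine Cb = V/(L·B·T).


Formula: Cb = V / (L * B * T)
Step 1 — L * B * T = 211.6 * 37.8 * 16.8 = 134374.464 m^3
Step 2 — Cb = 67502.2 / 134374.464 ≈ 0.50234 (5 s.f.)

0.50234


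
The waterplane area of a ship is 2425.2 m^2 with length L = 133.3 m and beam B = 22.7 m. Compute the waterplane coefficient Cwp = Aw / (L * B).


Formula: Cwp = Aw / (L * B)
Step 1 — L * B = 133.3 * 22.7 = 3025.91 m^2
Step 2 — Cwp = 2425.2 / 3025.91 ≈ 0.80148 (5 s.f.)

0.80148


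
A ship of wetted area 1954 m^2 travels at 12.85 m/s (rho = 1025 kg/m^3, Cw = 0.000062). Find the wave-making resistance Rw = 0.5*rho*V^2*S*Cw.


Formula: Rw = 0.5 * rho * V^2 * S * Cw
Step 1 — V^2 = 12.85^2 = 165.1225
Step 2 — 0.5 * rho * V^2 = 0.5 * 1025 * 165.1225 = 84625.28125
Step 3 — Rw = 84625.28125 * 1954 * 0.000062 ≈ 10252 N (5 s.f.)

10252 N


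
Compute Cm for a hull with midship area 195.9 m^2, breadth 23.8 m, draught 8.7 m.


Formula: Cm = Am / (B * T)
Step 1 — B * T = 23.8 * 8.7 = 207.06 m^2
Step 2 — Cm = 195.9 / 207.06 ≈ 0.94610 (5 s.f.)

0.94610


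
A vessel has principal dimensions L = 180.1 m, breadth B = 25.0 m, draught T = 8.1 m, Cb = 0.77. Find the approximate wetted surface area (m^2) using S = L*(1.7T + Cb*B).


Formula: S = 1.7*L*T + V/T with V = Cb*L*B*T, i.e. S = L * (1.7*T + Cb*B)
Step 1 — 1.7*T = 1.7 * 8.1 = 13.77 m
Step 2 — Cb*B = 0.77 * 25.0 = 19.25 m
Step 3 — 1.7*T + Cb*B = 13.77 + 19.25 = 33.02 m
Step 4 — S = 180.1 * 33.02 ≈ 5946.9 m^2 (5 s.f.)

5946.9 m^2


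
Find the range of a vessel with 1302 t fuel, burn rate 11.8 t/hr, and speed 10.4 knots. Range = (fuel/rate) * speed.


Formula: endurance = fuel / rate; range = endurance * speed
Step 1 — endurance = 1302 / 11.8 = 110.339 hours
Step 2 — range = 110.339 * 10.4 ≈ 1147.5 nautical miles (5 s.f.)

1147.5 NM


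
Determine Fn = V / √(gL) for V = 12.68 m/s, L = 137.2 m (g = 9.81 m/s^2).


Formula: Fn = V / sqrt(g * L)
Step 1 — g * L = 9.81 * 137.2 = 1345.932
Step 2 — sqrt(g * L) = sqrt(1345.932) = 36.686946
Step 3 — Fn = 12.68 / 36.686946 ≈ 0.34563 (5 s.f.)

0.34563


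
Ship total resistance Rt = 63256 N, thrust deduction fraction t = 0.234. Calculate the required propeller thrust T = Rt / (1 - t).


Formula: T = Rt / (1 - t)
Step 1 — (1 - t) = 1 - 0.234 = 0.766
Step 2 — T = 63256 / 0.766 ≈ 82580 N (5 s.f.)

82580 N


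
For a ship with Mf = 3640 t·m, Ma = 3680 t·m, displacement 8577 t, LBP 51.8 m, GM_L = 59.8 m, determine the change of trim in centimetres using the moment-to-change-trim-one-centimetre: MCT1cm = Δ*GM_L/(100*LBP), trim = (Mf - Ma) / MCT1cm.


Formula: net trimming moment = Mf - Ma; MCT1cm = Δ*GM_L/(100*LBP); trim = net moment / MCT1cm
Step 1 — net trimming moment = 3640 - 3680 = -40 t·m
Step 2 — MCT1cm = 8577 * 59.8 / (100 * 51.8) = 99.0163 t·m/cm
Step 3 — trim = -40 / 99.0163 ≈ -0.40397 cm (5 s.f.)

-0.40397 cm


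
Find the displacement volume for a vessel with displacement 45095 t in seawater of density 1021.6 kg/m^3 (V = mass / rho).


Formula: V = mass / rho
Step 1 — convert tonnes to kg: 45095 t * 1000 = 45095000 kg
Step 2 — V = 45095000 / 1021.6 ≈ 44142 m^3 (5 s.f.)

44142 m^3


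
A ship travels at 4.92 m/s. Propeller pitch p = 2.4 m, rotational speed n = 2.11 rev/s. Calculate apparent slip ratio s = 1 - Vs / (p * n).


Formula: s = 1 - Vs / (p * n)
Step 1 — p * n = 2.4 * 2.11 = 5.064
Step 2 — Vs / (p*n) = 4.92 / 5.064 = 0.971564 (6 d.p.)
Step 3 — s = 1 - 0.971564 = 0.028436

0.028436


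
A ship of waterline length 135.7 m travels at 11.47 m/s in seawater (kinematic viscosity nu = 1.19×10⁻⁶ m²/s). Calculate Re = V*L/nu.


Formula: Re = V * L / nu
Step 1 — V * L = 11.47 * 135.7 = 1556.479 m^2/s
Step 2 — Re = 1556.479 / 1.19e-6 = 1.31e+09

1.31e+09


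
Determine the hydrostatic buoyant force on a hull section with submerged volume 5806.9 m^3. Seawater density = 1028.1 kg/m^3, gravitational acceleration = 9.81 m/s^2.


Formula: Fb = rho * g * V
Substituting: Fb = 1028.1 * 9.81 * 5806.9
Intermediate: 1028.1 * 9.81 = 10085.661
Result: Fb = 10085.661 * 5806.9 ≈ 58566000 N (5 s.f.)

58566000 N


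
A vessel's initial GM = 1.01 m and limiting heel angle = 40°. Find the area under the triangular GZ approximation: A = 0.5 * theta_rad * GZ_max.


Formula: GZ_max = GM * sin(theta); Area = 0.5 * theta_rad * GZ_max
Step 1 — GZ_max = 1.01 * sin(40°) = 1.01 * 0.642788 = 0.649216 m
Step 2 — theta_rad = 40 * pi/180 = 0.698132 rad
Step 3 — Area = 0.5 * 0.698132 * 0.649216 ≈ 0.22662 m·rad (5 s.f.)

0.22662 m·rad


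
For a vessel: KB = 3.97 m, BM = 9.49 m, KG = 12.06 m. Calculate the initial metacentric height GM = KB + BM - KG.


Formula: GM = KB + BM - KG
Step 1 — KM = KB + BM = 3.97 + 9.49 = 13.46 m
Step 2 — GM = KM - KG = 13.46 - 12.06 = 1.4 m

1.4 m


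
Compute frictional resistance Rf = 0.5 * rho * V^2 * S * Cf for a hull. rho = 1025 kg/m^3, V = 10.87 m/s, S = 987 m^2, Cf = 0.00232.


Formula: Rf = 0.5 * rho * V^2 * S * Cf
Step 1 — V^2 = 10.87^2 = 118.1569
Step 2 — 0.5 * rho * V^2 = 0.5 * 1025 * 118.1569 = 60555.41125
Step 3 — Rf = 60555.41125 * 987 * 0.00232 ≈ 138660 N (5 s.f.)

138660 N


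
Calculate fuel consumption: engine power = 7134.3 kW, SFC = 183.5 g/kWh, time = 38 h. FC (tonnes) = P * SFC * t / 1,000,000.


Formula: FC (tonnes) = P * SFC * t / 1,000,000
Step 1 — P * SFC * t = 7134.3 * 183.5 * 38 = 49747473.9 g
Step 2 — FC (tonnes) = 49747473.9 / 1,000,000 ≈ 49.747 tonnes (5 s.f.)

49.747 tonnes


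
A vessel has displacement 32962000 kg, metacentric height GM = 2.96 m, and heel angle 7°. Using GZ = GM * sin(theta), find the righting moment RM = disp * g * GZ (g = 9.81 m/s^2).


Formula: GZ = GM * sin(theta); RM = disp * g * GZ
Step 1 — GZ = 2.96 * sin(7°) = 2.96 * 0.121869 = 0.360732 m
Step 2 — RM = 32962000 * 9.81 * 0.360732 ≈ 116650000 N·m (5 s.f.)

116650000 N·m


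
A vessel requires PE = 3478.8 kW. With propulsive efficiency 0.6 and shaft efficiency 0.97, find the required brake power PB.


Formula: PB = PE / (eta_D * eta_S)
Step 1 — combined efficiency = eta_D * eta_S = 0.6 * 0.97 = 0.582
Step 2 — PB = 3478.8 / 0.582 ≈ 5977.3 kW (5 s.f.)

5977.3 kW


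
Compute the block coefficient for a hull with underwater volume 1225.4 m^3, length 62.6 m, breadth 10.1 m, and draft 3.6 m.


Formula: Cb = V / (L * B * T)
Step 1 — L * B * T = 62.6 * 10.1 * 3.6 = 2276.136 m^3
Step 2 — Cb = 1225.4 / 2276.136 ≈ 0.53837 (5 s.f.)

0.53837


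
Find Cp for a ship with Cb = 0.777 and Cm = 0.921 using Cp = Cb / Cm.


Formula: Cp = Cb / Cm
Substituting: Cp = 0.777 / 0.921
Result: Cp ≈ 0.84365 (5 s.f.)

0.84365


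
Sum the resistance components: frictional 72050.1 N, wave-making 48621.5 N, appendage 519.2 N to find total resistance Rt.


Formula: Rt = Rf + Rw + Ra
Substituting: Rt = 72050.1 + 48621.5 + 519.2
Result: Rt = 121190.8 N

121190.8 N


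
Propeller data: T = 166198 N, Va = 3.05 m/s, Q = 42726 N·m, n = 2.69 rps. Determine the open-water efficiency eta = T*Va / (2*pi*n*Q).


Formula: eta = T * Va / (2 * pi * n * Q)
Step 1 — numerator = T * Va = 166198 * 3.05 = 506903.9
Step 2 — 2 * pi * n = 2 * pi * 2.69 = 16.901768
Step 3 — denominator = 16.901768 * 42726 = 722144.94
Step 4 — eta = 506903.9 / 722144.94 ≈ 0.70194 (5 s.f.)

0.70194


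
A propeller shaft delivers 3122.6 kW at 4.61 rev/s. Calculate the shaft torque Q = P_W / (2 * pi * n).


Formula: Q = P_W / (2 * pi * n)
Step 1 — P_W = 3122.6 kW * 1000 = 3122600.0 W
Step 2 — 2 * pi * n = 2 * pi * 4.61 = 28.965484
Step 3 — Q = 3122600.0 / 28.965484 ≈ 107800 N·m (5 s.f.)

107800 N·m


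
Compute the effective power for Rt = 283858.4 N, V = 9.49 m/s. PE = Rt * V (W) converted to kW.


Formula: PE = Rt * V / 1000 (kW)
Step 1 — PE (W) = 283858.4 * 9.49 = 2693816.216 W
Step 2 — PE (kW) = 2693816.216 / 1000 ≈ 2693.8 kW (5 s.f.)

2693.8 kW


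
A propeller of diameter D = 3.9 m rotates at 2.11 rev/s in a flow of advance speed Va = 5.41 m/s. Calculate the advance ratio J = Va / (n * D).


Formula: J = Va / (n * D)
Step 1 — n * D = 2.11 * 3.9 = 8.229
Step 2 — J = 5.41 / 8.229 ≈ 0.65743 (5 s.f.)

0.65743


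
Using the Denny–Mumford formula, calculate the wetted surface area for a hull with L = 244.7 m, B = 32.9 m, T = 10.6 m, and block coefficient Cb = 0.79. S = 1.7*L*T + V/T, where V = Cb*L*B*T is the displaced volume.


Formula: S = 1.7*L*T + V/T with V = Cb*L*B*T, i.e. S = L * (1.7*T + Cb*B)
Step 1 — 1.7*T = 1.7 * 10.6 = 18.02 m
Step 2 — Cb*B = 0.79 * 32.9 = 25.991 m
Step 3 — 1.7*T + Cb*B = 18.02 + 25.991 = 44.011 m
Step 4 — S = 244.7 * 44.011 ≈ 10769 m^2 (5 s.f.)

10769 m^2


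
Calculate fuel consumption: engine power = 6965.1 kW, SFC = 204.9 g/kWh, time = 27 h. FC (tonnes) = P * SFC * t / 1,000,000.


Formula: FC (tonnes) = P * SFC * t / 1,000,000
Step 1 — P * SFC * t = 6965.1 * 204.9 * 27 = 38533022.73 g
Step 2 — FC (tonnes) = 38533022.73 / 1,000,000 ≈ 38.533 tonnes (5 s.f.)

38.533 tonnes


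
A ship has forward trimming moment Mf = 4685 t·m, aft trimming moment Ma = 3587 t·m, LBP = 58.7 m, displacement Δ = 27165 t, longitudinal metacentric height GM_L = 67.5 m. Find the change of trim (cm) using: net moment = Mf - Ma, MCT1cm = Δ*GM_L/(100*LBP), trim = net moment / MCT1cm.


Formula: net trimming moment = Mf - Ma; MCT1cm = Δ*GM_L/(100*LBP); trim = net moment / MCT1cm
Step 1 — net trimming moment = 4685 - 3587 = 1098 t·m
Step 2 — MCT1cm = 27165 * 67.5 / (100 * 58.7) = 312.3744 t·m/cm
Step 3 — trim = 1098 / 312.3744 ≈ 3.5150 cm (5 s.f.)

3.5150 cm


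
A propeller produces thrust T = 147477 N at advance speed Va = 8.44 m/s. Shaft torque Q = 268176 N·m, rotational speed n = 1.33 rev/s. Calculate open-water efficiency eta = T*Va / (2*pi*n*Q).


Formula: eta = T * Va / (2 * pi * n * Q)
Step 1 — numerator = T * Va = 147477 * 8.44 = 1244705.88
Step 2 — 2 * pi * n = 2 * pi * 1.33 = 8.356636
Step 3 — denominator = 8.356636 * 268176 = 2241049.22
Step 4 — eta = 1244705.88 / 2241049.22 ≈ 0.55541 (5 s.f.)

0.55541


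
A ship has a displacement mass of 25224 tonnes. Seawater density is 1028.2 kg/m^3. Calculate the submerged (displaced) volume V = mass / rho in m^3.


Formula: V = mass / rho
Step 1 — convert tonnes to kg: 25224 t * 1000 = 25224000 kg
Step 2 — V = 25224000 / 1028.2 ≈ 24532 m^3 (5 s.f.)

24532 m^3
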